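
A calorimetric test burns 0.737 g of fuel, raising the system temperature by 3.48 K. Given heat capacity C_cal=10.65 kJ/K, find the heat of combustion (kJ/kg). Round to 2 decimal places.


Hc = C_cal * delta_T / m_fuel
Q_released = 10.65 * 3.48 = 37.0620 kJ
m_fuel = 0.737 g = 0.737/1000 kg = 0.000737 kg
Hc = 37.0620 / 0.000737 = 50287.65 kJ/kg


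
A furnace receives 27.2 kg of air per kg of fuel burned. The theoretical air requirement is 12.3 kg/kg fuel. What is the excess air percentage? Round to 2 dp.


Excess air = actual - stoichiometric = 27.2 - 12.3 = 14.90 kg/kg fuel
Excess air % = (excess / stoich) * 100 = (14.90 / 12.3) * 100 = 121.14%


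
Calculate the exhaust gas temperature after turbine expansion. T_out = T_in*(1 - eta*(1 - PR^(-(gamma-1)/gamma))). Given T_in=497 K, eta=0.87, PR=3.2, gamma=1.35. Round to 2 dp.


T_out = T_in * (1 - eta * (1 - PR^(-(gamma-1)/gamma)))
Exponent = -(1.35-1)/1.35 = -0.25925926
PR^exp = 3.2^(-0.25925926) = 0.73966521
Factor = 1 - 0.87*(1 - 0.73966521) = 0.77350873
T_out = 497 * 0.77350873 = 384.43 K


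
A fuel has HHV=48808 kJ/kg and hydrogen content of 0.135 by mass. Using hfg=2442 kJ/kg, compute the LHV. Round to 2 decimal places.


LHV = HHV - hfg * 9 * H
Water correction = 2442 * 9 * 0.135 = 2967.030 kJ/kg
LHV = 48808 - 2967.030 = 45840.97 kJ/kg


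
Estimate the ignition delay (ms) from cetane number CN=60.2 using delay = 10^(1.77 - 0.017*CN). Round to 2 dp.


delay = 10^(1.77 - 0.017*CN)
Exponent = 1.77 - 0.017*60.2 = 0.7466
delay = 10^0.7466 = 5.58 ms


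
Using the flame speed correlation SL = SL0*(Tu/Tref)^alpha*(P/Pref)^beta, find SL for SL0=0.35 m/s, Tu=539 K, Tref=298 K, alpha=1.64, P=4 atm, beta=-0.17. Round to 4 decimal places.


SL = SL0 * (Tu/Tref)^alpha * (P/Pref)^beta
T ratio = 539/298 = 1.80872483
(T ratio)^alpha = 1.80872483^1.64 = 2.642962
(P/Pref)^beta = 4^(-0.17) = 0.790041
SL = 0.35 * 2.642962 * 0.790041 = 0.7308 m/s


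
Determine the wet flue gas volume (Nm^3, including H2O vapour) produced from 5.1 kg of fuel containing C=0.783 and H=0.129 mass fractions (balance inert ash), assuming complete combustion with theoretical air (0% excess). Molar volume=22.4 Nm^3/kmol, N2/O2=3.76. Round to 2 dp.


Per kg fuel: CO2 = (C/12 kmol)*22.4 = (0.783/12)*22.4 = 1.46160 Nm^3
Per kg fuel: H2O = (H/2 kmol)*22.4 = (0.129/2)*22.4 = 1.44480 Nm^3
O2 needed per kg fuel = C/12 + H/4 = 0.783/12 + 0.129/4 = 0.09750000 kmol
Per kg fuel: N2 = O2*3.76*22.4 = 0.09750000*3.76*22.4 = 8.21184 Nm^3
Total per kg = 1.46160 + 1.44480 + 8.21184 = 11.11824 Nm^3
Total = 11.11824 * 5.1 = 56.70 Nm^3


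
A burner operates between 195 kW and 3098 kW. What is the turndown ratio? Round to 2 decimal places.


TDR = Q_max / Q_min
TDR = 3098 / 195 = 15.89


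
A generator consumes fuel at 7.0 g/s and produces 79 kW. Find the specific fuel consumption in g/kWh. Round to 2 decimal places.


SFC = (mf / BP) * 3600
Rate = 7.0 / 79 = 0.088608 g/(s*kW)
SFC = 0.088608 * 3600 = 318.99 g/kWh


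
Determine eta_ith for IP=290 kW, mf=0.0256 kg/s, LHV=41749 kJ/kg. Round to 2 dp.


eta_ith = (IP / (mf * LHV)) * 100
Denominator = 0.0256 * 41749 = 1068.7744 kW
eta_ith = (290 / 1068.7744) * 100 = 27.13%


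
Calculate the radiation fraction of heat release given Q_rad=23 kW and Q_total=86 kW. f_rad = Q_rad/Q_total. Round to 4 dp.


f_rad = Q_rad / Q_total
f_rad = 23 / 86 = 0.2674


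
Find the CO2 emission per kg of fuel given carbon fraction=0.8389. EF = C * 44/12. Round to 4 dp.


EF = C_frac * (M_CO2 / M_C)
EF = 0.8389 * (44/12)
EF = 0.8389 * 3.666667 = 3.0760 kg_CO2/kg_fuel


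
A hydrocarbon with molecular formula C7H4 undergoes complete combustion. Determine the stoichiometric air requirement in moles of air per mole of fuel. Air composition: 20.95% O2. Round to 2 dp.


Balanced combustion: C7H4 + 8 O2 -> 7 CO2 + 2 H2O
O2 needed = C + H/4 = 7 + 4/4 = 8.00 moles
Air moles = O2 / 0.2095 = 8.00 / 0.2095 = 38.19 moles air


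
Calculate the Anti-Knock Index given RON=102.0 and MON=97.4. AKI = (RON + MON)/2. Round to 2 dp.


AKI = (RON + MON) / 2
AKI = (102.0 + 97.4) / 2
AKI = 199.4 / 2 = 99.70


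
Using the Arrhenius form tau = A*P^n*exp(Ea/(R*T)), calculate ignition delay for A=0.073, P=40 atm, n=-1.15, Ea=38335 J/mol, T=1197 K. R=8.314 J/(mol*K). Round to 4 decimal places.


tau = A * P^n * exp(Ea/(R*T))
P^n = 40^(-1.15) = 0.01437577
Ea/(R*T) = 38335/(8.314*1197) = 3.852045
exp(Ea/(R*T)) = 47.089239
tau = 0.073 * 0.01437577 * 47.089239 = 0.0494 ms


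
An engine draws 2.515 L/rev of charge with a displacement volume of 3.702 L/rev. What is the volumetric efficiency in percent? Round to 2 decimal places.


eta_v = (V_actual / V_disp) * 100
Ratio = 2.515 / 3.702 = 0.6794
eta_v = 0.6794 * 100 = 67.94%


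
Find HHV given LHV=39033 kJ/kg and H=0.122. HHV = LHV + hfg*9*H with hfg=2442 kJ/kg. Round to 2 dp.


HHV = LHV + hfg * 9 * H
Water addition = 2442 * 9 * 0.122 = 2681.316 kJ/kg
HHV = 39033 + 2681.316 = 41714.32 kJ/kg


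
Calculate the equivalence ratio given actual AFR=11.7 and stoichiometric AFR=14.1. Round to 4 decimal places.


phi = AFR_stoich / AFR_actual
phi = 14.1 / 11.7 = 1.2051


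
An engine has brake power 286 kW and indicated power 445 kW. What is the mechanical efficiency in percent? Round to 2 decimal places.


eta_mech = (BP / IP) * 100
Ratio = 286 / 445 = 0.6427
eta_mech = 0.6427 * 100 = 64.27%


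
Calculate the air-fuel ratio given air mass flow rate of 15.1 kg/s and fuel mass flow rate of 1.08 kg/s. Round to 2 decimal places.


AFR = m_air / m_fuel
AFR = 15.1 / 1.08 = 13.98


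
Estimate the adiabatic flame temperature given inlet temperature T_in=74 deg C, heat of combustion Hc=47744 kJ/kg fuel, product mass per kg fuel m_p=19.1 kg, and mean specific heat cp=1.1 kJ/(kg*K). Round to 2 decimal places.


T_ad = T_in + Hc / (m_p * cp)
Denominator = 19.1 * 1.1 = 21.0100
Temperature rise = 47744 / 21.0100 = 2272.44 K
T_ad = 74 + 2272.44 = 2346.44 deg C


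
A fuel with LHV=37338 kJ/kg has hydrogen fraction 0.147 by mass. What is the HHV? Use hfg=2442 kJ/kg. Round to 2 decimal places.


HHV = LHV + hfg * 9 * H
Water addition = 2442 * 9 * 0.147 = 3230.766 kJ/kg
HHV = 37338 + 3230.766 = 40568.77 kJ/kg


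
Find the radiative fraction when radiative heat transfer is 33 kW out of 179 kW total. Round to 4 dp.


f_rad = Q_rad / Q_total
f_rad = 33 / 179 = 0.1844


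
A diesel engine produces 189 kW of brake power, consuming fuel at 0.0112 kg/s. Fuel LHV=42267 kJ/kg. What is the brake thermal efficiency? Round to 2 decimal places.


eta_BTE = (BP / (mf * LHV)) * 100
Denominator = 0.0112 * 42267 = 473.3904 kW
eta_BTE = (189 / 473.3904) * 100 = 39.92%


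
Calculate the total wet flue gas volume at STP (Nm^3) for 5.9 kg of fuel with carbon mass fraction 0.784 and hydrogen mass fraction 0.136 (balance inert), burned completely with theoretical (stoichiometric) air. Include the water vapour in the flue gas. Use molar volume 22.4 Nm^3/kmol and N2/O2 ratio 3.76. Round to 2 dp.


Per kg fuel: CO2 = (C/12 kmol)*22.4 = (0.784/12)*22.4 = 1.46347 Nm^3
Per kg fuel: H2O = (H/2 kmol)*22.4 = (0.136/2)*22.4 = 1.52320 Nm^3
O2 needed per kg fuel = C/12 + H/4 = 0.784/12 + 0.136/4 = 0.09933333 kmol
Per kg fuel: N2 = O2*3.76*22.4 = 0.09933333*3.76*22.4 = 8.36625 Nm^3
Total per kg = 1.46347 + 1.52320 + 8.36625 = 11.35292 Nm^3
Total = 11.35292 * 5.9 = 66.98 Nm^3


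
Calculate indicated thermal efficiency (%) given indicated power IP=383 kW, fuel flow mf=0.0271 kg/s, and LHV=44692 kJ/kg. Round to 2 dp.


eta_ith = (IP / (mf * LHV)) * 100
Denominator = 0.0271 * 44692 = 1211.1532 kW
eta_ith = (383 / 1211.1532) * 100 = 31.62%


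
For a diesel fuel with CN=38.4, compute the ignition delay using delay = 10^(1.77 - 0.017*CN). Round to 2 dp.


delay = 10^(1.77 - 0.017*CN)
Exponent = 1.77 - 0.017*38.4 = 1.1172
delay = 10^1.1172 = 13.10 ms


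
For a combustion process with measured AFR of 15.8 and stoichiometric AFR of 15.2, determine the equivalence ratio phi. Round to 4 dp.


phi = AFR_stoich / AFR_actual
phi = 15.2 / 15.8 = 0.9620


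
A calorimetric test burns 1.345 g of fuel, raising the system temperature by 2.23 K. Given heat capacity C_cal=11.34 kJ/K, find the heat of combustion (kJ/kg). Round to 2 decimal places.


Hc = C_cal * delta_T / m_fuel
Q_released = 11.34 * 2.23 = 25.2882 kJ
m_fuel = 1.345 g = 1.345/1000 kg = 0.001345 kg
Hc = 25.2882 / 0.001345 = 18801.64 kJ/kg


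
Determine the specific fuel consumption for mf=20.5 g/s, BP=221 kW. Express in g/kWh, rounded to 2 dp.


SFC = (mf / BP) * 3600
Rate = 20.5 / 221 = 0.092760 g/(s*kW)
SFC = 0.092760 * 3600 = 333.94 g/kWh


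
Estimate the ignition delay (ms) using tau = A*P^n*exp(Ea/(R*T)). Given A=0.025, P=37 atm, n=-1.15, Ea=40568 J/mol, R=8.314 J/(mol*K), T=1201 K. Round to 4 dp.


tau = A * P^n * exp(Ea/(R*T))
P^n = 37^(-1.15) = 0.01572418
Ea/(R*T) = 40568/(8.314*1201) = 4.062848
exp(Ea/(R*T)) = 58.139655
tau = 0.025 * 0.01572418 * 58.139655 = 0.0229 ms


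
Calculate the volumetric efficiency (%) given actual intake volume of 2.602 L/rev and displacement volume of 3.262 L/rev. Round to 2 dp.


eta_v = (V_actual / V_disp) * 100
Ratio = 2.602 / 3.262 = 0.7977
eta_v = 0.7977 * 100 = 79.77%


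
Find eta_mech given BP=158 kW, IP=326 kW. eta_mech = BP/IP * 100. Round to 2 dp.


eta_mech = (BP / IP) * 100
Ratio = 158 / 326 = 0.4847
eta_mech = 0.4847 * 100 = 48.47%


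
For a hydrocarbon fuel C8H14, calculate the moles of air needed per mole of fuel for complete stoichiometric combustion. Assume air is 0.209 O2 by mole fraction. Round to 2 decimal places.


Balanced combustion: C8H14 + 11.5 O2 -> 8 CO2 + 7 H2O
O2 needed = C + H/4 = 8 + 14/4 = 11.50 moles
Air moles = O2 / 0.209 = 11.50 / 0.209 = 55.02 moles air


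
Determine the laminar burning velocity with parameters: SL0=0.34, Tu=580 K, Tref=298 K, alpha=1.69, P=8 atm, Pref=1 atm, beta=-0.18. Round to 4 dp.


SL = SL0 * (Tu/Tref)^alpha * (P/Pref)^beta
T ratio = 580/298 = 1.94630872
(T ratio)^alpha = 1.94630872^1.69 = 3.081540
(P/Pref)^beta = 8^(-0.18) = 0.687771
SL = 0.34 * 3.081540 * 0.687771 = 0.7206 m/s


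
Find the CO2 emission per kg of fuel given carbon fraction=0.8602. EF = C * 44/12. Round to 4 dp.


EF = C_frac * (M_CO2 / M_C)
EF = 0.8602 * (44/12)
EF = 0.8602 * 3.666667 = 3.1541 kg_CO2/kg_fuel


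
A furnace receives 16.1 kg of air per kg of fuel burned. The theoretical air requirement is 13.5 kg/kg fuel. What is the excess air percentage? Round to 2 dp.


Excess air = actual - stoichiometric = 16.1 - 13.5 = 2.60 kg/kg fuel
Excess air % = (excess / stoich) * 100 = (2.60 / 13.5) * 100 = 19.26%


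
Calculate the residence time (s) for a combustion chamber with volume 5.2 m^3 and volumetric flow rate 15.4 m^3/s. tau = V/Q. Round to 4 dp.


tau = V / Q_flow
tau = 5.2 / 15.4 = 0.3377 s


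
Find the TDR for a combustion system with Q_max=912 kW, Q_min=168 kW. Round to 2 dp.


TDR = Q_max / Q_min
TDR = 912 / 168 = 5.43


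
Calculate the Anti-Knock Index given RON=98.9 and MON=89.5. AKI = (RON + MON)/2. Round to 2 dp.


AKI = (RON + MON) / 2
AKI = (98.9 + 89.5) / 2
AKI = 188.4 / 2 = 94.20


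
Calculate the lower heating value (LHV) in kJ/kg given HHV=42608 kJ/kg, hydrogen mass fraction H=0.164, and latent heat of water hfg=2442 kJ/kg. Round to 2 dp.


LHV = HHV - hfg * 9 * H
Water correction = 2442 * 9 * 0.164 = 3604.392 kJ/kg
LHV = 42608 - 3604.392 = 39003.61 kJ/kg


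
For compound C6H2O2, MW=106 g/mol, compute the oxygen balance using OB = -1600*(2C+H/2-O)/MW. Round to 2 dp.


OB = -1600 * (2C + H/2 - O) / MW
Inner = 2*6 + 2/2 - 2 = 11.00
OB = -1600 * 11.00 / 106 = -166.04%


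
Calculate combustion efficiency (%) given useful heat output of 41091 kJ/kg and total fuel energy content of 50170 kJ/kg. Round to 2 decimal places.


Efficiency = (Q_useful / Q_fuel) * 100
Efficiency = (41091 / 50170) * 100
Efficiency = 0.8190 * 100 = 81.90%


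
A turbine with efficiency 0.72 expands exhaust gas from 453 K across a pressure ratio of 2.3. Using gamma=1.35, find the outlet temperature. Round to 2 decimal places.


T_out = T_in * (1 - eta * (1 - PR^(-(gamma-1)/gamma)))
Exponent = -(1.35-1)/1.35 = -0.25925926
PR^exp = 2.3^(-0.25925926) = 0.80578413
Factor = 1 - 0.72*(1 - 0.80578413) = 0.86016457
T_out = 453 * 0.86016457 = 389.65 K


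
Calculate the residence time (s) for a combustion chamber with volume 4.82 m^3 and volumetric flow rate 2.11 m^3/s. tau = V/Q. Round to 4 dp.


tau = V / Q_flow
tau = 4.82 / 2.11 = 2.2844 s


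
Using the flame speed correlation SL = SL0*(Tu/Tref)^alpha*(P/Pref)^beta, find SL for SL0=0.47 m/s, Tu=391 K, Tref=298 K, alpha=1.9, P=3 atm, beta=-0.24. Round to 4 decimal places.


SL = SL0 * (Tu/Tref)^alpha * (P/Pref)^beta
T ratio = 391/298 = 1.31208054
(T ratio)^alpha = 1.31208054^1.9 = 1.675425
(P/Pref)^beta = 3^(-0.24) = 0.768229
SL = 0.47 * 1.675425 * 0.768229 = 0.6049 m/s


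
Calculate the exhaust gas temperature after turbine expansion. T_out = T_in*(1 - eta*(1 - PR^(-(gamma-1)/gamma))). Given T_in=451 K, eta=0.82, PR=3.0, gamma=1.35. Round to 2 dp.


T_out = T_in * (1 - eta * (1 - PR^(-(gamma-1)/gamma)))
Exponent = -(1.35-1)/1.35 = -0.25925926
PR^exp = 3.0^(-0.25925926) = 0.75214556
Factor = 1 - 0.82*(1 - 0.75214556) = 0.79675936
T_out = 451 * 0.79675936 = 359.34 K


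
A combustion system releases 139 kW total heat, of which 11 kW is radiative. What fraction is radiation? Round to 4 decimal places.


f_rad = Q_rad / Q_total
f_rad = 11 / 139 = 0.0791


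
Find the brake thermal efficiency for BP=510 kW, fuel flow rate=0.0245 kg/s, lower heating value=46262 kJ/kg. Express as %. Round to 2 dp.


eta_BTE = (BP / (mf * LHV)) * 100
Denominator = 0.0245 * 46262 = 1133.4190 kW
eta_BTE = (510 / 1133.4190) * 100 = 45.00%


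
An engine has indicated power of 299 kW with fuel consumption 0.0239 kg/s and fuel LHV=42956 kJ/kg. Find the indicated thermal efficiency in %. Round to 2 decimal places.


eta_ith = (IP / (mf * LHV)) * 100
Denominator = 0.0239 * 42956 = 1026.6484 kW
eta_ith = (299 / 1026.6484) * 100 = 29.12%


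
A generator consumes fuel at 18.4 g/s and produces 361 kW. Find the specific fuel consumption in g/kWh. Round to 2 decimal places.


SFC = (mf / BP) * 3600
Rate = 18.4 / 361 = 0.050970 g/(s*kW)
SFC = 0.050970 * 3600 = 183.49 g/kWh


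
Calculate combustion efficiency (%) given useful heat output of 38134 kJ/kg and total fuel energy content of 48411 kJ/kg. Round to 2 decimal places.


Efficiency = (Q_useful / Q_fuel) * 100
Efficiency = (38134 / 48411) * 100
Efficiency = 0.7877 * 100 = 78.77%


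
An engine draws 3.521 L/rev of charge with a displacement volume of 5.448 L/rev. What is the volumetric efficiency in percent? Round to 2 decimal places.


eta_v = (V_actual / V_disp) * 100
Ratio = 3.521 / 5.448 = 0.6463
eta_v = 0.6463 * 100 = 64.63%


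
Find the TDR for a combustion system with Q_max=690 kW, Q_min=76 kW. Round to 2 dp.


TDR = Q_max / Q_min
TDR = 690 / 76 = 9.08


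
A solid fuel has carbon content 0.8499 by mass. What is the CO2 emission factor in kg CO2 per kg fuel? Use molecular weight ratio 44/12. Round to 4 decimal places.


EF = C_frac * (M_CO2 / M_C)
EF = 0.8499 * (44/12)
EF = 0.8499 * 3.666667 = 3.1163 kg_CO2/kg_fuel


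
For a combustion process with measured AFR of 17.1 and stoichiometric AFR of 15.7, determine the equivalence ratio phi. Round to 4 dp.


phi = AFR_stoich / AFR_actual
phi = 15.7 / 17.1 = 0.9181


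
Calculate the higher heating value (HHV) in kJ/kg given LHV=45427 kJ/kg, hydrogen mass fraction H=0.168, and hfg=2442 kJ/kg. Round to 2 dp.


HHV = LHV + hfg * 9 * H
Water addition = 2442 * 9 * 0.168 = 3692.304 kJ/kg
HHV = 45427 + 3692.304 = 49119.30 kJ/kg


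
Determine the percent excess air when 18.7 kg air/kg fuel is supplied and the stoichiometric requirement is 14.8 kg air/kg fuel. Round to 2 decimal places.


Excess air = actual - stoichiometric = 18.7 - 14.8 = 3.90 kg/kg fuel
Excess air % = (excess / stoich) * 100 = (3.90 / 14.8) * 100 = 26.35%


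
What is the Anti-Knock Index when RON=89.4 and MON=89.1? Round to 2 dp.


AKI = (RON + MON) / 2
AKI = (89.4 + 89.1) / 2
AKI = 178.5 / 2 = 89.25


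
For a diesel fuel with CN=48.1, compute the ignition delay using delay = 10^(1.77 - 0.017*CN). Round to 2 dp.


delay = 10^(1.77 - 0.017*CN)
Exponent = 1.77 - 0.017*48.1 = 0.9523
delay = 10^0.9523 = 8.96 ms


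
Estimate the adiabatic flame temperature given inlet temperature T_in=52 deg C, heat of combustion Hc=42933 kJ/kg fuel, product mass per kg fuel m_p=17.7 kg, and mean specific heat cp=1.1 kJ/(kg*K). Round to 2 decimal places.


T_ad = T_in + Hc / (m_p * cp)
Denominator = 17.7 * 1.1 = 19.4700
Temperature rise = 42933 / 19.4700 = 2205.08 K
T_ad = 52 + 2205.08 = 2257.08 deg C


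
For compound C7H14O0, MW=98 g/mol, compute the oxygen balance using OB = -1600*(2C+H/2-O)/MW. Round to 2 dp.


OB = -1600 * (2C + H/2 - O) / MW
Inner = 2*7 + 14/2 - 0 = 21.00
OB = -1600 * 21.00 / 98 = -342.86%


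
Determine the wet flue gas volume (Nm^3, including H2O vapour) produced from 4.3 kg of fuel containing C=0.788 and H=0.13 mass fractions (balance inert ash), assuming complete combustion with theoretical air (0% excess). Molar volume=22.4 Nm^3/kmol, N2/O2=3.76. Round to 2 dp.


Per kg fuel: CO2 = (C/12 kmol)*22.4 = (0.788/12)*22.4 = 1.47093 Nm^3
Per kg fuel: H2O = (H/2 kmol)*22.4 = (0.13/2)*22.4 = 1.45600 Nm^3
O2 needed per kg fuel = C/12 + H/4 = 0.788/12 + 0.13/4 = 0.09816667 kmol
Per kg fuel: N2 = O2*3.76*22.4 = 0.09816667*3.76*22.4 = 8.26799 Nm^3
Total per kg = 1.47093 + 1.45600 + 8.26799 = 11.19492 Nm^3
Total = 11.19492 * 4.3 = 48.14 Nm^3


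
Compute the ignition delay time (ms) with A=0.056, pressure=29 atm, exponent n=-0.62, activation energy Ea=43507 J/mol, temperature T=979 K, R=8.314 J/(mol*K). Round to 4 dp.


tau = A * P^n * exp(Ea/(R*T))
P^n = 29^(-0.62) = 0.12396904
Ea/(R*T) = 43507/(8.314*979) = 5.345230
exp(Ea/(R*T)) = 209.606162
tau = 0.056 * 0.12396904 * 209.606162 = 1.4551 ms


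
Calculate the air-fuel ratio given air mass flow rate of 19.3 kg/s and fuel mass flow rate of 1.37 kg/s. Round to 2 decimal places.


AFR = m_air / m_fuel
AFR = 19.3 / 1.37 = 14.09


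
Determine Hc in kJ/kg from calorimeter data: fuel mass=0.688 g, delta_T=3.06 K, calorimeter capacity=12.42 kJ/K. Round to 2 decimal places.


Hc = C_cal * delta_T / m_fuel
Q_released = 12.42 * 3.06 = 38.0052 kJ
m_fuel = 0.688 g = 0.688/1000 kg = 0.000688 kg
Hc = 38.0052 / 0.000688 = 55240.12 kJ/kg


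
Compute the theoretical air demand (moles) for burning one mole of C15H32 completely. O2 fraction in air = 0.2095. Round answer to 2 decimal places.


Balanced combustion: C15H32 + 23 O2 -> 15 CO2 + 16 H2O
O2 needed = C + H/4 = 15 + 32/4 = 23.00 moles
Air moles = O2 / 0.2095 = 23.00 / 0.2095 = 109.79 moles air


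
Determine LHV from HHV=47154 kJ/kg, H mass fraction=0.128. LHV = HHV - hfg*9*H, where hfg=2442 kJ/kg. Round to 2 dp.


LHV = HHV - hfg * 9 * H
Water correction = 2442 * 9 * 0.128 = 2813.184 kJ/kg
LHV = 47154 - 2813.184 = 44340.82 kJ/kg


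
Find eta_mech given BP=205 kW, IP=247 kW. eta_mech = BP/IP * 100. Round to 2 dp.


eta_mech = (BP / IP) * 100
Ratio = 205 / 247 = 0.8300
eta_mech = 0.8300 * 100 = 83.00%


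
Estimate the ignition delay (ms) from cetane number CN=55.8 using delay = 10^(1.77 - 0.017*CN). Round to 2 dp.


delay = 10^(1.77 - 0.017*CN)
Exponent = 1.77 - 0.017*55.8 = 0.8214
delay = 10^0.8214 = 6.63 ms


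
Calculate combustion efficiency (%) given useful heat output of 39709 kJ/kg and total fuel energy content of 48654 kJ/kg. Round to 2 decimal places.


Efficiency = (Q_useful / Q_fuel) * 100
Efficiency = (39709 / 48654) * 100
Efficiency = 0.8162 * 100 = 81.62%


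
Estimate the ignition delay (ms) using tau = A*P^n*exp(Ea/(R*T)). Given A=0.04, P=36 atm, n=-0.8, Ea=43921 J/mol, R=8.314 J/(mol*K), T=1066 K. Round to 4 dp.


tau = A * P^n * exp(Ea/(R*T))
P^n = 36^(-0.8) = 0.05687979
Ea/(R*T) = 43921/(8.314*1066) = 4.955700
exp(Ea/(R*T)) = 141.981938
tau = 0.04 * 0.05687979 * 141.981938 = 0.3230 ms


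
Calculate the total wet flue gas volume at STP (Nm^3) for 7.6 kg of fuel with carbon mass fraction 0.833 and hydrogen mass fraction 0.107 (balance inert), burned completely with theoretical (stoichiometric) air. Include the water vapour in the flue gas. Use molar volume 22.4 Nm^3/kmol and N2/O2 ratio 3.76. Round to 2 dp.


Per kg fuel: CO2 = (C/12 kmol)*22.4 = (0.833/12)*22.4 = 1.55493 Nm^3
Per kg fuel: H2O = (H/2 kmol)*22.4 = (0.107/2)*22.4 = 1.19840 Nm^3
O2 needed per kg fuel = C/12 + H/4 = 0.833/12 + 0.107/4 = 0.09616667 kmol
Per kg fuel: N2 = O2*3.76*22.4 = 0.09616667*3.76*22.4 = 8.09954 Nm^3
Total per kg = 1.55493 + 1.19840 + 8.09954 = 10.85287 Nm^3
Total = 10.85287 * 7.6 = 82.48 Nm^3


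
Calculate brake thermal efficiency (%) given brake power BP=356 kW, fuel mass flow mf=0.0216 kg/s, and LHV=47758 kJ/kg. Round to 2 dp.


eta_BTE = (BP / (mf * LHV)) * 100
Denominator = 0.0216 * 47758 = 1031.5728 kW
eta_BTE = (356 / 1031.5728) * 100 = 34.51%


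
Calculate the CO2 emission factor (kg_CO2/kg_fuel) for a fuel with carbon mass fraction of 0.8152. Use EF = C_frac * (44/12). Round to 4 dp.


EF = C_frac * (M_CO2 / M_C)
EF = 0.8152 * (44/12)
EF = 0.8152 * 3.666667 = 2.9891 kg_CO2/kg_fuel


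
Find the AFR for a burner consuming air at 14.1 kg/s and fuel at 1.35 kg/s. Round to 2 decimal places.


AFR = m_air / m_fuel
AFR = 14.1 / 1.35 = 10.44


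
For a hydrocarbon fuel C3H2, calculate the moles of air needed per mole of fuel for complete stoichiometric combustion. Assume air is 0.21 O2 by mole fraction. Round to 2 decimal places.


Balanced combustion: C3H2 + 3.5 O2 -> 3 CO2 + 1 H2O
O2 needed = C + H/4 = 3 + 2/4 = 3.50 moles
Air moles = O2 / 0.21 = 3.50 / 0.21 = 16.67 moles air


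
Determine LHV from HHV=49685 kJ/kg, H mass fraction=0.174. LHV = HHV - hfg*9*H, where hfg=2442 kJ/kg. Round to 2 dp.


LHV = HHV - hfg * 9 * H
Water correction = 2442 * 9 * 0.174 = 3824.172 kJ/kg
LHV = 49685 - 3824.172 = 45860.83 kJ/kg


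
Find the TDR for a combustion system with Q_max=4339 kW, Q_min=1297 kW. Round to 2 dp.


TDR = Q_max / Q_min
TDR = 4339 / 1297 = 3.35


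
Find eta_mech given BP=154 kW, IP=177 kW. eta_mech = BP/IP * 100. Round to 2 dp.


eta_mech = (BP / IP) * 100
Ratio = 154 / 177 = 0.8701
eta_mech = 0.8701 * 100 = 87.01%


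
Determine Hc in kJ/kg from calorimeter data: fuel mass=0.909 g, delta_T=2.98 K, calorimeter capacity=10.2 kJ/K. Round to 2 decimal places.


Hc = C_cal * delta_T / m_fuel
Q_released = 10.2 * 2.98 = 30.3960 kJ
m_fuel = 0.909 g = 0.909/1000 kg = 0.000909 kg
Hc = 30.3960 / 0.000909 = 33438.94 kJ/kg


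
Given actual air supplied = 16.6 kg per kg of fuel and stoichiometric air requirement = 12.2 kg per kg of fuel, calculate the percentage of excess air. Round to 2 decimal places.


Excess air = actual - stoichiometric = 16.6 - 12.2 = 4.40 kg/kg fuel
Excess air % = (excess / stoich) * 100 = (4.40 / 12.2) * 100 = 36.07%


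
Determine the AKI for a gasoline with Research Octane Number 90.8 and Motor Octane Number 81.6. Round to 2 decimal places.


AKI = (RON + MON) / 2
AKI = (90.8 + 81.6) / 2
AKI = 172.4 / 2 = 86.20


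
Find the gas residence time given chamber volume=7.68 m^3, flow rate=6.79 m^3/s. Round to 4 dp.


tau = V / Q_flow
tau = 7.68 / 6.79 = 1.1311 s


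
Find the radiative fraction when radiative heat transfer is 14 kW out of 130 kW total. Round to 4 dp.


f_rad = Q_rad / Q_total
f_rad = 14 / 130 = 0.1077


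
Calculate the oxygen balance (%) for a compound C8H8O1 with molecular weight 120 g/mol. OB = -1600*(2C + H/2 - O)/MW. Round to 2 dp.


OB = -1600 * (2C + H/2 - O) / MW
Inner = 2*8 + 8/2 - 1 = 19.00
OB = -1600 * 19.00 / 120 = -253.33%


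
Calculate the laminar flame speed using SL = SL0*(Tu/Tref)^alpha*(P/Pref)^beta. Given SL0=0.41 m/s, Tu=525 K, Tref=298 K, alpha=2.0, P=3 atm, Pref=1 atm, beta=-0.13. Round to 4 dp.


SL = SL0 * (Tu/Tref)^alpha * (P/Pref)^beta
T ratio = 525/298 = 1.76174497
(T ratio)^alpha = 1.76174497^2.0 = 3.103745
(P/Pref)^beta = 3^(-0.13) = 0.866910
SL = 0.41 * 3.103745 * 0.866910 = 1.1032 m/s


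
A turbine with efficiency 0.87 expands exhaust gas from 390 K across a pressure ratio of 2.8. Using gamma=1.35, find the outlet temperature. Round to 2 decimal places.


T_out = T_in * (1 - eta * (1 - PR^(-(gamma-1)/gamma)))
Exponent = -(1.35-1)/1.35 = -0.25925926
PR^exp = 2.8^(-0.25925926) = 0.76572026
Factor = 1 - 0.87*(1 - 0.76572026) = 0.79617663
T_out = 390 * 0.79617663 = 310.51 K


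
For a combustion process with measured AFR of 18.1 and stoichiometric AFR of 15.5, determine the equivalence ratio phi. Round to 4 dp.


phi = AFR_stoich / AFR_actual
phi = 15.5 / 18.1 = 0.8564


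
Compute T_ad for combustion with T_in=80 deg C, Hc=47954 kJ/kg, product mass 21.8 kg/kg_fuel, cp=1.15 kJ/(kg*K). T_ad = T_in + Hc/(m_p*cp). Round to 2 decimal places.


T_ad = T_in + Hc / (m_p * cp)
Denominator = 21.8 * 1.15 = 25.0700
Temperature rise = 47954 / 25.0700 = 1912.80 K
T_ad = 80 + 1912.80 = 1992.80 deg C


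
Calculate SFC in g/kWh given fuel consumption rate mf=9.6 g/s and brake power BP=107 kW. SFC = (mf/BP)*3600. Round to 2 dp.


SFC = (mf / BP) * 3600
Rate = 9.6 / 107 = 0.089720 g/(s*kW)
SFC = 0.089720 * 3600 = 322.99 g/kWh


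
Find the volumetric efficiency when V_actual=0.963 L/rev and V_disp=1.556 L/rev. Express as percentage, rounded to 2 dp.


eta_v = (V_actual / V_disp) * 100
Ratio = 0.963 / 1.556 = 0.6189
eta_v = 0.6189 * 100 = 61.89%


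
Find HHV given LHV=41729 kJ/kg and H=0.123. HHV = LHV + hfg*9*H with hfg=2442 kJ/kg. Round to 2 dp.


HHV = LHV + hfg * 9 * H
Water addition = 2442 * 9 * 0.123 = 2703.294 kJ/kg
HHV = 41729 + 2703.294 = 44432.29 kJ/kg


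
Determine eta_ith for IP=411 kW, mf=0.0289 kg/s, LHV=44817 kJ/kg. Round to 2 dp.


eta_ith = (IP / (mf * LHV)) * 100
Denominator = 0.0289 * 44817 = 1295.2113 kW
eta_ith = (411 / 1295.2113) * 100 = 31.73%


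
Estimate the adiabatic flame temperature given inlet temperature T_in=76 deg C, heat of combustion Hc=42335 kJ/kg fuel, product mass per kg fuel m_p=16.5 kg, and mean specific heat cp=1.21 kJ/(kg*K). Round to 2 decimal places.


T_ad = T_in + Hc / (m_p * cp)
Denominator = 16.5 * 1.21 = 19.9650
Temperature rise = 42335 / 19.9650 = 2120.46 K
T_ad = 76 + 2120.46 = 2196.46 deg C


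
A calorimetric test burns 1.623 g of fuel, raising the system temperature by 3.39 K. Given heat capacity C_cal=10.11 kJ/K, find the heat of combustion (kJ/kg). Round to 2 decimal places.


Hc = C_cal * delta_T / m_fuel
Q_released = 10.11 * 3.39 = 34.2729 kJ
m_fuel = 1.623 g = 1.623/1000 kg = 0.001623 kg
Hc = 34.2729 / 0.001623 = 21117.01 kJ/kg


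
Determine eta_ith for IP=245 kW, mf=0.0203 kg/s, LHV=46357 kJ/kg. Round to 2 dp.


eta_ith = (IP / (mf * LHV)) * 100
Denominator = 0.0203 * 46357 = 941.0471 kW
eta_ith = (245 / 941.0471) * 100 = 26.03%


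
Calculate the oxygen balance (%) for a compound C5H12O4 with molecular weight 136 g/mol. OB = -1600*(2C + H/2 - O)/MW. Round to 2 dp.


OB = -1600 * (2C + H/2 - O) / MW
Inner = 2*5 + 12/2 - 4 = 12.00
OB = -1600 * 12.00 / 136 = -141.18%


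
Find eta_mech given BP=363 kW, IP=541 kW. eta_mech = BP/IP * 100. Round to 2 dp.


eta_mech = (BP / IP) * 100
Ratio = 363 / 541 = 0.6710
eta_mech = 0.6710 * 100 = 67.10%


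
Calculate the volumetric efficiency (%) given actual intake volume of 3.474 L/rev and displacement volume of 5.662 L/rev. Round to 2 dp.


eta_v = (V_actual / V_disp) * 100
Ratio = 3.474 / 5.662 = 0.6136
eta_v = 0.6136 * 100 = 61.36%


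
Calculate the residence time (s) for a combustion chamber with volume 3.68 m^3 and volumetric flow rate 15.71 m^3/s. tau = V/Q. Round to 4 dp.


tau = V / Q_flow
tau = 3.68 / 15.71 = 0.2342 s


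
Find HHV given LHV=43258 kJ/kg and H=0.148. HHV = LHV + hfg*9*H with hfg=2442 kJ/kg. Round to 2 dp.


HHV = LHV + hfg * 9 * H
Water addition = 2442 * 9 * 0.148 = 3252.744 kJ/kg
HHV = 43258 + 3252.744 = 46510.74 kJ/kg


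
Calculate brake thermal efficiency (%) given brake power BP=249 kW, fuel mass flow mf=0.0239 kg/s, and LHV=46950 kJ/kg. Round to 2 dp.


eta_BTE = (BP / (mf * LHV)) * 100
Denominator = 0.0239 * 46950 = 1122.1050 kW
eta_BTE = (249 / 1122.1050) * 100 = 22.19%


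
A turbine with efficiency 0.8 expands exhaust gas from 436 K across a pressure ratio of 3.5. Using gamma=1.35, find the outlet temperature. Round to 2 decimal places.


T_out = T_in * (1 - eta * (1 - PR^(-(gamma-1)/gamma)))
Exponent = -(1.35-1)/1.35 = -0.25925926
PR^exp = 3.5^(-0.25925926) = 0.72267881
Factor = 1 - 0.8*(1 - 0.72267881) = 0.77814305
T_out = 436 * 0.77814305 = 339.27 K


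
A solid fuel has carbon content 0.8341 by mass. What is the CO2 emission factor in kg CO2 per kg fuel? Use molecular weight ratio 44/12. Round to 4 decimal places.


EF = C_frac * (M_CO2 / M_C)
EF = 0.8341 * (44/12)
EF = 0.8341 * 3.666667 = 3.0584 kg_CO2/kg_fuel


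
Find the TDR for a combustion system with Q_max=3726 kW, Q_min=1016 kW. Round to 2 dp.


TDR = Q_max / Q_min
TDR = 3726 / 1016 = 3.67


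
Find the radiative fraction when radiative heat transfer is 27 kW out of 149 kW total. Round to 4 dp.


f_rad = Q_rad / Q_total
f_rad = 27 / 149 = 0.1812


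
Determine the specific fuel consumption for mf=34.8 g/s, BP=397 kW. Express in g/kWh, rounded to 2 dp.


SFC = (mf / BP) * 3600
Rate = 34.8 / 397 = 0.087657 g/(s*kW)
SFC = 0.087657 * 3600 = 315.57 g/kWh


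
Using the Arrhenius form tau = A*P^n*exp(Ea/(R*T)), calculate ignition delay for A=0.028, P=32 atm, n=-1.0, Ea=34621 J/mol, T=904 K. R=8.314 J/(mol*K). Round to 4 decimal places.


tau = A * P^n * exp(Ea/(R*T))
P^n = 32^(-1.0) = 0.03125000
Ea/(R*T) = 34621/(8.314*904) = 4.606395
exp(Ea/(R*T)) = 100.122536
tau = 0.028 * 0.03125000 * 100.122536 = 0.0876 ms


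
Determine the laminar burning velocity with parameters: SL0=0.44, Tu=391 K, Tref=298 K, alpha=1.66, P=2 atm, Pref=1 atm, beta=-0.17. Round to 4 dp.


SL = SL0 * (Tu/Tref)^alpha * (P/Pref)^beta
T ratio = 391/298 = 1.31208054
(T ratio)^alpha = 1.31208054^1.66 = 1.569692
(P/Pref)^beta = 2^(-0.17) = 0.888843
SL = 0.44 * 1.569692 * 0.888843 = 0.6139 m/s


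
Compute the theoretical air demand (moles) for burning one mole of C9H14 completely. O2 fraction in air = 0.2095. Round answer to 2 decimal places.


Balanced combustion: C9H14 + 12.5 O2 -> 9 CO2 + 7 H2O
O2 needed = C + H/4 = 9 + 14/4 = 12.50 moles
Air moles = O2 / 0.2095 = 12.50 / 0.2095 = 59.67 moles air


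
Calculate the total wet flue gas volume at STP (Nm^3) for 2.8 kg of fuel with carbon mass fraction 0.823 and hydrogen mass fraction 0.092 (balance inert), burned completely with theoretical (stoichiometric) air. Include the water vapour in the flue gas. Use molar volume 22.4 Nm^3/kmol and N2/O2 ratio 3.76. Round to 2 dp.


Per kg fuel: CO2 = (C/12 kmol)*22.4 = (0.823/12)*22.4 = 1.53627 Nm^3
Per kg fuel: H2O = (H/2 kmol)*22.4 = (0.092/2)*22.4 = 1.03040 Nm^3
O2 needed per kg fuel = C/12 + H/4 = 0.823/12 + 0.092/4 = 0.09158333 kmol
Per kg fuel: N2 = O2*3.76*22.4 = 0.09158333*3.76*22.4 = 7.71351 Nm^3
Total per kg = 1.53627 + 1.03040 + 7.71351 = 10.28018 Nm^3
Total = 10.28018 * 2.8 = 28.78 Nm^3


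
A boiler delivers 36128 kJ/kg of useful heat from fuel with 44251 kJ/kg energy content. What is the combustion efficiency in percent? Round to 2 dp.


Efficiency = (Q_useful / Q_fuel) * 100
Efficiency = (36128 / 44251) * 100
Efficiency = 0.8164 * 100 = 81.64%


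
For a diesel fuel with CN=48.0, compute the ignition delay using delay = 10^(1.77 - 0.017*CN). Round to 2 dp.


delay = 10^(1.77 - 0.017*CN)
Exponent = 1.77 - 0.017*48.0 = 0.9540
delay = 10^0.9540 = 8.99 ms


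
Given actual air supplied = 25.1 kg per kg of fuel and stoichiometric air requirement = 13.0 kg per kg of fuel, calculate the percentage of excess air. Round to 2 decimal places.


Excess air = actual - stoichiometric = 25.1 - 13.0 = 12.10 kg/kg fuel
Excess air % = (excess / stoich) * 100 = (12.10 / 13.0) * 100 = 93.08%


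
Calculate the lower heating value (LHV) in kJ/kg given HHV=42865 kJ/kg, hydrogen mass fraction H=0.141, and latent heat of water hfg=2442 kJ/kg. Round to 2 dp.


LHV = HHV - hfg * 9 * H
Water correction = 2442 * 9 * 0.141 = 3098.898 kJ/kg
LHV = 42865 - 3098.898 = 39766.10 kJ/kg


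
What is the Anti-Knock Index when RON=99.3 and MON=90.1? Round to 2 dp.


AKI = (RON + MON) / 2
AKI = (99.3 + 90.1) / 2
AKI = 189.4 / 2 = 94.70


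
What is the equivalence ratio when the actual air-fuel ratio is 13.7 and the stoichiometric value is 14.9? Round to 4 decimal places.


phi = AFR_stoich / AFR_actual
phi = 14.9 / 13.7 = 1.0876


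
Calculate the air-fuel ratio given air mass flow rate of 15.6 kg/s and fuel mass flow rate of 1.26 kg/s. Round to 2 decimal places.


AFR = m_air / m_fuel
AFR = 15.6 / 1.26 = 12.38


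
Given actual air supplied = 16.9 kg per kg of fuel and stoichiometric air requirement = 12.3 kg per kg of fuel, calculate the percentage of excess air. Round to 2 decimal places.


Excess air = actual - stoichiometric = 16.9 - 12.3 = 4.60 kg/kg fuel
Excess air % = (excess / stoich) * 100 = (4.60 / 12.3) * 100 = 37.40%


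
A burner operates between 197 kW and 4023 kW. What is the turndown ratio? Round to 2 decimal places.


TDR = Q_max / Q_min
TDR = 4023 / 197 = 20.42


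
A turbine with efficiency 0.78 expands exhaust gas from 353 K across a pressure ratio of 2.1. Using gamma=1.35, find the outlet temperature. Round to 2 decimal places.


T_out = T_in * (1 - eta * (1 - PR^(-(gamma-1)/gamma)))
Exponent = -(1.35-1)/1.35 = -0.25925926
PR^exp = 2.1^(-0.25925926) = 0.82501466
Factor = 1 - 0.78*(1 - 0.82501466) = 0.86351143
T_out = 353 * 0.86351143 = 304.82 K


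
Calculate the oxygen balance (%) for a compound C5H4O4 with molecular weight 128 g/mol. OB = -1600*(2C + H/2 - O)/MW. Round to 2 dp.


OB = -1600 * (2C + H/2 - O) / MW
Inner = 2*5 + 4/2 - 4 = 8.00
OB = -1600 * 8.00 / 128 = -100.00%


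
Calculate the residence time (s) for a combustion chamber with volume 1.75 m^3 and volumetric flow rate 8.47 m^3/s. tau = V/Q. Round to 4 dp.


tau = V / Q_flow
tau = 1.75 / 8.47 = 0.2066 s


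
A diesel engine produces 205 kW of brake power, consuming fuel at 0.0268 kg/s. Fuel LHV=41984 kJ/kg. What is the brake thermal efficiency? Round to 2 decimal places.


eta_BTE = (BP / (mf * LHV)) * 100
Denominator = 0.0268 * 41984 = 1125.1712 kW
eta_BTE = (205 / 1125.1712) * 100 = 18.22%


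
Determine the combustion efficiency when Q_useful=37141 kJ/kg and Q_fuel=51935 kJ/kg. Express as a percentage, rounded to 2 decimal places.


Efficiency = (Q_useful / Q_fuel) * 100
Efficiency = (37141 / 51935) * 100
Efficiency = 0.7151 * 100 = 71.51%


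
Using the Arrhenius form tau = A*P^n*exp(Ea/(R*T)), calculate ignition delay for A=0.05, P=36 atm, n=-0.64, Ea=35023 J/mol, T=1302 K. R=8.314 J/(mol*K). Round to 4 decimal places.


tau = A * P^n * exp(Ea/(R*T))
P^n = 36^(-0.64) = 0.10091748
Ea/(R*T) = 35023/(8.314*1302) = 3.235432
exp(Ea/(R*T)) = 25.417362
tau = 0.05 * 0.10091748 * 25.417362 = 0.1283 ms


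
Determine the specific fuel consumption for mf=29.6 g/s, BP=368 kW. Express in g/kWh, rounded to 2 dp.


SFC = (mf / BP) * 3600
Rate = 29.6 / 368 = 0.080435 g/(s*kW)
SFC = 0.080435 * 3600 = 289.57 g/kWh


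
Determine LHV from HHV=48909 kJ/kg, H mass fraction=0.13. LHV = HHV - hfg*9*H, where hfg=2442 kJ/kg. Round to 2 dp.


LHV = HHV - hfg * 9 * H
Water correction = 2442 * 9 * 0.13 = 2857.140 kJ/kg
LHV = 48909 - 2857.140 = 46051.86 kJ/kg


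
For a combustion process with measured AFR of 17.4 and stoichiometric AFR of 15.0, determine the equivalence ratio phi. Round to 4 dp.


phi = AFR_stoich / AFR_actual
phi = 15.0 / 17.4 = 0.8621


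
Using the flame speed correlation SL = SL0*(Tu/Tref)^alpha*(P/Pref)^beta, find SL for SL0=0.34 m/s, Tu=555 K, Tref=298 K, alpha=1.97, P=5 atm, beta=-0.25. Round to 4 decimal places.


SL = SL0 * (Tu/Tref)^alpha * (P/Pref)^beta
T ratio = 555/298 = 1.86241611
(T ratio)^alpha = 1.86241611^1.97 = 3.404483
(P/Pref)^beta = 5^(-0.25) = 0.668740
SL = 0.34 * 3.404483 * 0.668740 = 0.7741 m/s


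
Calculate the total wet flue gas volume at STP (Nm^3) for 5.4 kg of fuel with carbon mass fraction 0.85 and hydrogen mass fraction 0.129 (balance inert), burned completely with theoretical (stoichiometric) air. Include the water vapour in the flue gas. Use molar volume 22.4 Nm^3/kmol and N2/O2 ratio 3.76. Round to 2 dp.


Per kg fuel: CO2 = (C/12 kmol)*22.4 = (0.85/12)*22.4 = 1.58667 Nm^3
Per kg fuel: H2O = (H/2 kmol)*22.4 = (0.129/2)*22.4 = 1.44480 Nm^3
O2 needed per kg fuel = C/12 + H/4 = 0.85/12 + 0.129/4 = 0.10308333 kmol
Per kg fuel: N2 = O2*3.76*22.4 = 0.10308333*3.76*22.4 = 8.68209 Nm^3
Total per kg = 1.58667 + 1.44480 + 8.68209 = 11.71356 Nm^3
Total = 11.71356 * 5.4 = 63.25 Nm^3


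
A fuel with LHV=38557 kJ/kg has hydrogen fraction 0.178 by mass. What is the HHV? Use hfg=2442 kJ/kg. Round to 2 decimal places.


HHV = LHV + hfg * 9 * H
Water addition = 2442 * 9 * 0.178 = 3912.084 kJ/kg
HHV = 38557 + 3912.084 = 42469.08 kJ/kg


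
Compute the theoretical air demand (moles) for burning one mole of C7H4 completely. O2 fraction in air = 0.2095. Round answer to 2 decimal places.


Balanced combustion: C7H4 + 8 O2 -> 7 CO2 + 2 H2O
O2 needed = C + H/4 = 7 + 4/4 = 8.00 moles
Air moles = O2 / 0.2095 = 8.00 / 0.2095 = 38.19 moles air


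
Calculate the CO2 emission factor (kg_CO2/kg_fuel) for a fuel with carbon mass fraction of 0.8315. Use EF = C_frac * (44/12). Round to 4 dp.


EF = C_frac * (M_CO2 / M_C)
EF = 0.8315 * (44/12)
EF = 0.8315 * 3.666667 = 3.0488 kg_CO2/kg_fuel


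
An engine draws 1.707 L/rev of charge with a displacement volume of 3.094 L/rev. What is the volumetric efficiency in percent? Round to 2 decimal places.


eta_v = (V_actual / V_disp) * 100
Ratio = 1.707 / 3.094 = 0.5517
eta_v = 0.5517 * 100 = 55.17%


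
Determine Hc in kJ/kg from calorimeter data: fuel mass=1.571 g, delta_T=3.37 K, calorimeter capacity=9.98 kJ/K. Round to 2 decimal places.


Hc = C_cal * delta_T / m_fuel
Q_released = 9.98 * 3.37 = 33.6326 kJ
m_fuel = 1.571 g = 1.571/1000 kg = 0.001571 kg
Hc = 33.6326 / 0.001571 = 21408.40 kJ/kg


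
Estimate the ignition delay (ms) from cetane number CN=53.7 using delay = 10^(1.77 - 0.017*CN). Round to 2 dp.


delay = 10^(1.77 - 0.017*CN)
Exponent = 1.77 - 0.017*53.7 = 0.8571
delay = 10^0.8571 = 7.20 ms


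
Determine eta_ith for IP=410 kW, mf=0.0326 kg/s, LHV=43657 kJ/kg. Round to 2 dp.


eta_ith = (IP / (mf * LHV)) * 100
Denominator = 0.0326 * 43657 = 1423.2182 kW
eta_ith = (410 / 1423.2182) * 100 = 28.81%


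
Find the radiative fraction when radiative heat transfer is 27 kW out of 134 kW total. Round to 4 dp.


f_rad = Q_rad / Q_total
f_rad = 27 / 134 = 0.2015


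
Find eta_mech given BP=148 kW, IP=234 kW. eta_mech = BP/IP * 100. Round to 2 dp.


eta_mech = (BP / IP) * 100
Ratio = 148 / 234 = 0.6325
eta_mech = 0.6325 * 100 = 63.25%


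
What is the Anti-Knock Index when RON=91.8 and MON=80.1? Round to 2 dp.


AKI = (RON + MON) / 2
AKI = (91.8 + 80.1) / 2
AKI = 171.9 / 2 = 85.95


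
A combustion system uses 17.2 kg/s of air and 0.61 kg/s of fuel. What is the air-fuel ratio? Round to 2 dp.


AFR = m_air / m_fuel
AFR = 17.2 / 0.61 = 28.20


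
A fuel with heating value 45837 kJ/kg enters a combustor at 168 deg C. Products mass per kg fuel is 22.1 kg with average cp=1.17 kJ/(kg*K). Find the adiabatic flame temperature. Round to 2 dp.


T_ad = T_in + Hc / (m_p * cp)
Denominator = 22.1 * 1.17 = 25.8570
Temperature rise = 45837 / 25.8570 = 1772.71 K
T_ad = 168 + 1772.71 = 1940.71 deg C
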